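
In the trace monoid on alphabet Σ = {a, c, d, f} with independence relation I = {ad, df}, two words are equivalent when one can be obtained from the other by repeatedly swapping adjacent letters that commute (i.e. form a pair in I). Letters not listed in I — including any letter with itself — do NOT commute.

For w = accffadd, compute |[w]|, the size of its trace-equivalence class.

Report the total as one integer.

0(a) covers ∅
1(c) covers 0:a
2(c) covers 1:c
3(f) covers 2:c
4(f) covers 3:f
5(a) covers 4:f
6(d) covers 2:c
7(d) covers 6:d
floor of heap: 0:a
completions by unplaced set U, small U first (add the entries for U minus each lowest piece of U):
  |U|=1: {5}:1  {7}:1
  |U|=2: {4,5}:1  {5,7}:2  {6,7}:1
  |U|=3: {3,4,5}:1  {4,5,7}:3  {5,6,7}:3
  |U|=4: {3,4,5,7}:4  {4,5,6,7}:6
  |U|=5: {3,4,5,6,7}:10
  |U|=6: {2,3,4,5,6,7}:10
  start at 0(a): 10

10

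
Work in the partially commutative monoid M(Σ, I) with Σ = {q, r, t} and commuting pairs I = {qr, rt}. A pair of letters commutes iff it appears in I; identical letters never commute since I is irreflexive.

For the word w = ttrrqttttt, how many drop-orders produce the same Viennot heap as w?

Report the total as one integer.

45

piece 0:t — minimal
piece 1:t rests on {0:t}
piece 2:r — minimal
piece 3:r rests on {2:r}
piece 4:q rests on {1:t}
piece 5:t rests on {4:q}
piece 6:t rests on {5:t}
piece 7:t rests on {6:t}
piece 8:t rests on {7:t}
piece 9:t rests on {8:t}
minimal pieces: {0:t, 2:r}
ways to finish when only these pieces remain (= sum over removing one remaining piece with nothing left below it):
  1 left: {3}→1  {9}→1
  2 left: {2,3}→1  {3,9}→2  {8,9}→1
  3 left: {2,3,9}→3  {3,8,9}→3  {7,8,9}→1
  4 left: {2,3,8,9}→6  {3,7,8,9}→4  {6,7,8,9}→1
  5 left: {2,3,7,8,9}→10  {3,6,7,8,9}→5  {5,6,7,8,9}→1
  6 left: {2,3,6,7,8,9}→15  {3,5,6,7,8,9}→6  {4,5,6,7,8,9}→1
  7 left: {1,4,5,6,7,8,9}→1  {2,3,5,6,7,8,9}→21  {3,4,5,6,7,8,9}→7
  8 left: {0,1,4,5,6,7,8,9}→1  {1,3,4,5,6,7,8,9}→8  {2,3,4,5,6,7,8,9}→28
  placing 0:t first → 36 extensions
  placing 2:r first → 9 extensions
total linear extensions = 45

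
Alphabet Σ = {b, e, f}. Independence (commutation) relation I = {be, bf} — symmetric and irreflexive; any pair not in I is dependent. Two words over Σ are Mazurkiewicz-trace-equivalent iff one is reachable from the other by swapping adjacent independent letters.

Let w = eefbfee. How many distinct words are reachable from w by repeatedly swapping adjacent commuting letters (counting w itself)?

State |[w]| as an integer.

piece 0:e — minimal
piece 1:e rests on {0:e}
piece 2:f rests on {1:e}
piece 3:b — minimal
piece 4:f rests on {2:f}
piece 5:e rests on {4:f}
piece 6:e rests on {5:e}
minimal pieces: {0:e, 3:b}
ways to finish when only these pieces remain (= sum over removing one remaining piece with nothing left below it):
  1 left: {3}→1  {6}→1
  2 left: {3,6}→2  {5,6}→1
  3 left: {3,5,6}→3  {4,5,6}→1
  4 left: {2,4,5,6}→1  {3,4,5,6}→4
  5 left: {1,2,4,5,6}→1  {2,3,4,5,6}→5
  placing 0:e first → 6 extensions
  placing 3:b first → 1 extensions
total linear extensions = 7

7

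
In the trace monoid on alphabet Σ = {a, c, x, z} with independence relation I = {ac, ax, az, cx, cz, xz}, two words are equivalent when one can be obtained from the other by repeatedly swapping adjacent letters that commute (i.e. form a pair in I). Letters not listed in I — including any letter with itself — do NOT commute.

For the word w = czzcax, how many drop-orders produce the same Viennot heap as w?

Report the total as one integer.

#0=c has no predecessor
#1=z has no predecessor
#2=z depends on [1:z]
#3=c depends on [0:c]
#4=a has no predecessor
#5=x has no predecessor
sources: [0:c, 1:z, 4:a, 5:x]
N(rest) = Σ N(rest − s) over sources s of rest; N(one piece) = 1:
  size 1 → [2]=1  [3]=1  [4]=1  [5]=1
  size 2 → [0,3]=1  [1,2]=1  [2,3]=2  [2,4]=2  [2,5]=2  [3,4]=2  [3,5]=2  [4,5]=2
  size 3 → [0,2,3]=3  [0,3,4]=3  [0,3,5]=3  [1,2,3]=3  [1,2,4]=3  [1,2,5]=3  [2,3,4]=6  [2,3,5]=6  [2,4,5]=6  [3,4,5]=6
  size 4 → [0,1,2,3]=6  [0,2,3,4]=12  [0,2,3,5]=12  [0,3,4,5]=12  [1,2,3,4]=12  [1,2,3,5]=12  [1,2,4,5]=12  [2,3,4,5]=24
  first=0(c) contributes 60
  first=1(z) contributes 60
  first=4(a) contributes 30
  first=5(x) contributes 30
|[w]| = 180

180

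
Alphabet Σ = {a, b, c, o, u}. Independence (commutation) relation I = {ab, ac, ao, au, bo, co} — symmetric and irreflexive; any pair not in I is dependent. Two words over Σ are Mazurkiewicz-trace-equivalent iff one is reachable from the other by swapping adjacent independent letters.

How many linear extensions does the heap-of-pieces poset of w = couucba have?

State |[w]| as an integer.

14

drop 0:c onto floor
drop 1:o onto floor
drop 2:u onto {0:c, 1:o}
drop 3:u onto {2:u}
drop 4:c onto {3:u}
drop 5:b onto {4:c}
drop 6:a onto floor
ground layer = {0:c, 1:o, 6:a}
drop-orders for the pieces not yet dropped (sum over which currently-grounded one goes next):
  1 to go: {5} 1  {6} 1
  2 to go: {4,5} 1  {5,6} 2
  3 to go: {3,4,5} 1  {4,5,6} 3
  4 to go: {2,3,4,5} 1  {3,4,5,6} 4
  5 to go: {0,2,3,4,5} 1  {1,2,3,4,5} 1  {2,3,4,5,6} 5
  if 0:c drops first: 6 orders
  if 1:o drops first: 6 orders
  if 6:a drops first: 2 orders
heap linearizations: 14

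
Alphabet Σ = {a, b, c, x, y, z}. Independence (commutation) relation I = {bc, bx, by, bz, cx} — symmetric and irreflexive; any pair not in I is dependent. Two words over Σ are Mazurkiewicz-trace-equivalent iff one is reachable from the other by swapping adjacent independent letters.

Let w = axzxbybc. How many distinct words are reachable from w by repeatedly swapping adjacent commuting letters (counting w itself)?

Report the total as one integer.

piece 0:a — minimal
piece 1:x rests on {0:a}
piece 2:z rests on {1:x}
piece 3:x rests on {2:z}
piece 4:b rests on {0:a}
piece 5:y rests on {3:x}
piece 6:b rests on {4:b}
piece 7:c rests on {5:y}
minimal pieces: {0:a}
ways to finish when only these pieces remain (= sum over removing one remaining piece with nothing left below it):
  1 left: {6}→1  {7}→1
  2 left: {4,6}→1  {5,7}→1  {6,7}→2
  3 left: {3,5,7}→1  {4,6,7}→3  {5,6,7}→3
  4 left: {2,3,5,7}→1  {3,5,6,7}→4  {4,5,6,7}→6
  5 left: {1,2,3,5,7}→1  {2,3,5,6,7}→5  {3,4,5,6,7}→10
  6 left: {1,2,3,5,6,7}→6  {2,3,4,5,6,7}→15
  placing 0:a first → 21 extensions

21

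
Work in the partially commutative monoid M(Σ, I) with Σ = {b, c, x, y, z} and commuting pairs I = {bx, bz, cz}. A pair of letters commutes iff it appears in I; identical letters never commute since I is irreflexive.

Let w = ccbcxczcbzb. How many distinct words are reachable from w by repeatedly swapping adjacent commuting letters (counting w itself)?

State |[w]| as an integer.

15

#0=c has no predecessor
#1=c depends on [0:c]
#2=b depends on [1:c]
#3=c depends on [2:b]
#4=x depends on [3:c]
#5=c depends on [4:x]
#6=z depends on [4:x]
#7=c depends on [5:c]
#8=b depends on [7:c]
#9=z depends on [6:z]
#10=b depends on [8:b]
sources: [0:c]
N(rest) = Σ N(rest − s) over sources s of rest; N(one piece) = 1:
  size 1 → [9]=1  [10]=1
  size 2 → [6,9]=1  [8,10]=1  [9,10]=2
  size 3 → [6,9,10]=3  [7,8,10]=1  [8,9,10]=3
  size 4 → [5,7,8,10]=1  [6,8,9,10]=6  [7,8,9,10]=4
  size 5 → [5,7,8,9,10]=5  [6,7,8,9,10]=10
  size 6 → [5,6,7,8,9,10]=15
  size 7 → [4,5,6,7,8,9,10]=15
  size 8 → [3,4,5,6,7,8,9,10]=15
  size 9 → [2,3,4,5,6,7,8,9,10]=15
  first=0(c) contributes 15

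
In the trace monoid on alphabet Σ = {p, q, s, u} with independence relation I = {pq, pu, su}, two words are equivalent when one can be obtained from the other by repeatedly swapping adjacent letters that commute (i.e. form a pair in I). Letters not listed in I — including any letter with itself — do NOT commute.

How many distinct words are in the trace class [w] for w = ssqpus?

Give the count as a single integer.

5

#0=s has no predecessor
#1=s depends on [0:s]
#2=q depends on [1:s]
#3=p depends on [1:s]
#4=u depends on [2:q]
#5=s depends on [2:q, 3:p]
sources: [0:s]
N(rest) = Σ N(rest − s) over sources s of rest; N(one piece) = 1:
  size 1 → [4]=1  [5]=1
  size 2 → [3,5]=1  [4,5]=2
  size 3 → [2,4,5]=2  [3,4,5]=3
  size 4 → [2,3,4,5]=5
  first=0(s) contributes 5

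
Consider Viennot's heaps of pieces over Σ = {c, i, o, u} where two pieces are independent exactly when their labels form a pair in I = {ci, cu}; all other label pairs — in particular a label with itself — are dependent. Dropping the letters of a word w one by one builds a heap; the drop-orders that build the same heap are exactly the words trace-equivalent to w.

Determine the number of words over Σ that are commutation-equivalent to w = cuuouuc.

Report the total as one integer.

piece 0:c — minimal
piece 1:u — minimal
piece 2:u rests on {1:u}
piece 3:o rests on {0:c, 2:u}
piece 4:u rests on {3:o}
piece 5:u rests on {4:u}
piece 6:c rests on {3:o}
minimal pieces: {0:c, 1:u}
ways to finish when only these pieces remain (= sum over removing one remaining piece with nothing left below it):
  1 left: {5}→1  {6}→1
  2 left: {4,5}→1  {5,6}→2
  3 left: {4,5,6}→3
  4 left: {3,4,5,6}→3
  5 left: {0,3,4,5,6}→3  {2,3,4,5,6}→3
  placing 0:c first → 3 extensions
  placing 1:u first → 6 extensions
total linear extensions = 9

9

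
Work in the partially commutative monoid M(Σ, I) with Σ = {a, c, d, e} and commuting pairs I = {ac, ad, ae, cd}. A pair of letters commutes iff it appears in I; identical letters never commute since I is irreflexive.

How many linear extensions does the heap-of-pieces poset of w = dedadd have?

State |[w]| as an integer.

6

drop 0:d onto floor
drop 1:e onto {0:d}
drop 2:d onto {1:e}
drop 3:a onto floor
drop 4:d onto {2:d}
drop 5:d onto {4:d}
ground layer = {0:d, 3:a}
drop-orders for the pieces not yet dropped (sum over which currently-grounded one goes next):
  1 to go: {3} 1  {5} 1
  2 to go: {3,5} 2  {4,5} 1
  3 to go: {2,4,5} 1  {3,4,5} 3
  4 to go: {1,2,4,5} 1  {2,3,4,5} 4
  if 0:d drops first: 5 orders
  if 3:a drops first: 1 orders
heap linearizations: 6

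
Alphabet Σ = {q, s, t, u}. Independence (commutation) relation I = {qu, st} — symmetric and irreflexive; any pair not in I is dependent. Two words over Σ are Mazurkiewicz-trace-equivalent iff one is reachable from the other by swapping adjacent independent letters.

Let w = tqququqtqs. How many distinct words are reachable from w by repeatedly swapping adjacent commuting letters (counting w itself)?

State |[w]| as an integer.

15

0(t) covers ∅
1(q) covers 0:t
2(q) covers 1:q
3(u) covers 0:t
4(q) covers 2:q
5(u) covers 3:u
6(q) covers 4:q
7(t) covers 5:u, 6:q
8(q) covers 7:t
9(s) covers 8:q
floor of heap: 0:t
completions by unplaced set U, small U first (add the entries for U minus each lowest piece of U):
  |U|=1: {9}:1
  |U|=2: {8,9}:1
  |U|=3: {7,8,9}:1
  |U|=4: {5,7,8,9}:1  {6,7,8,9}:1
  |U|=5: {3,5,7,8,9}:1  {4,6,7,8,9}:1  {5,6,7,8,9}:2
  |U|=6: {2,4,6,7,8,9}:1  {3,5,6,7,8,9}:3  {4,5,6,7,8,9}:3
  |U|=7: {1,2,4,6,7,8,9}:1  {2,4,5,6,7,8,9}:4  {3,4,5,6,7,8,9}:6
  |U|=8: {1,2,4,5,6,7,8,9}:5  {2,3,4,5,6,7,8,9}:10
  start at 0(t): 15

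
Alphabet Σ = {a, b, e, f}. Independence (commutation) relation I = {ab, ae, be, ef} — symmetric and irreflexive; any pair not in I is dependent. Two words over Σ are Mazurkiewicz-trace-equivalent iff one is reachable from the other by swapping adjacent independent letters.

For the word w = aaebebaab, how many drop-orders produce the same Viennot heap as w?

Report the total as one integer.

#0=a has no predecessor
#1=a depends on [0:a]
#2=e has no predecessor
#3=b has no predecessor
#4=e depends on [2:e]
#5=b depends on [3:b]
#6=a depends on [1:a]
#7=a depends on [6:a]
#8=b depends on [5:b]
sources: [0:a, 2:e, 3:b]
N(rest) = Σ N(rest − s) over sources s of rest; N(one piece) = 1:
  size 1 → [4]=1  [7]=1  [8]=1
  size 2 → [2,4]=1  [4,7]=2  [4,8]=2  [5,8]=1  [6,7]=1  [7,8]=2
  size 3 → [1,6,7]=1  [2,4,7]=3  [2,4,8]=3  [3,5,8]=1  [4,5,8]=3  [4,6,7]=3  [4,7,8]=6  [5,7,8]=3  [6,7,8]=3
  size 4 → [0,1,6,7]=1  [1,4,6,7]=4  [1,6,7,8]=4  [2,4,5,8]=6  [2,4,6,7]=6  [2,4,7,8]=12  [3,4,5,8]=4  [3,5,7,8]=4  [4,5,7,8]=12  [4,6,7,8]=12  [5,6,7,8]=6
  size 5 → [0,1,4,6,7]=5  [0,1,6,7,8]=5  [1,2,4,6,7]=10  [1,4,6,7,8]=20  [1,5,6,7,8]=10  [2,3,4,5,8]=10  [2,4,5,7,8]=30  [2,4,6,7,8]=30  [3,4,5,7,8]=20  [3,5,6,7,8]=10  [4,5,6,7,8]=30
  size 6 → [0,1,2,4,6,7]=15  [0,1,4,6,7,8]=30  [0,1,5,6,7,8]=15  [1,2,4,6,7,8]=60  [1,3,5,6,7,8]=20  [1,4,5,6,7,8]=60  [2,3,4,5,7,8]=60  [2,4,5,6,7,8]=90  [3,4,5,6,7,8]=60
  size 7 → [0,1,2,4,6,7,8]=105  [0,1,3,5,6,7,8]=35  [0,1,4,5,6,7,8]=105  [1,2,4,5,6,7,8]=210  [1,3,4,5,6,7,8]=140  [2,3,4,5,6,7,8]=210
  first=0(a) contributes 560
  first=2(e) contributes 280
  first=3(b) contributes 420
|[w]| = 1260

1260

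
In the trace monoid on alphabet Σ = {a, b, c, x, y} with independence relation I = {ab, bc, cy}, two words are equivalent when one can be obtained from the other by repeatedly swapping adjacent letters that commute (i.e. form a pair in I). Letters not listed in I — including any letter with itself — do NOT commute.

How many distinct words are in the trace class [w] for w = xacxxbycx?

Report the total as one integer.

3

piece 0:x — minimal
piece 1:a rests on {0:x}
piece 2:c rests on {1:a}
piece 3:x rests on {2:c}
piece 4:x rests on {3:x}
piece 5:b rests on {4:x}
piece 6:y rests on {5:b}
piece 7:c rests on {4:x}
piece 8:x rests on {6:y, 7:c}
minimal pieces: {0:x}
ways to finish when only these pieces remain (= sum over removing one remaining piece with nothing left below it):
  1 left: {8}→1
  2 left: {6,8}→1  {7,8}→1
  3 left: {5,6,8}→1  {6,7,8}→2
  4 left: {5,6,7,8}→3
  5 left: {4,5,6,7,8}→3
  6 left: {3,4,5,6,7,8}→3
  7 left: {2,3,4,5,6,7,8}→3
  placing 0:x first → 3 extensions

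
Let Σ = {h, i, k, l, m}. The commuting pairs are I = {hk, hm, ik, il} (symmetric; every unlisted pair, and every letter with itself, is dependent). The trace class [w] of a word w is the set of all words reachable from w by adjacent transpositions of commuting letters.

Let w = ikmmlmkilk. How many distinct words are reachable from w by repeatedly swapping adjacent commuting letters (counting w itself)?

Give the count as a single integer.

8

drop 0:i onto floor
drop 1:k onto floor
drop 2:m onto {0:i, 1:k}
drop 3:m onto {2:m}
drop 4:l onto {3:m}
drop 5:m onto {4:l}
drop 6:k onto {5:m}
drop 7:i onto {5:m}
drop 8:l onto {6:k}
drop 9:k onto {8:l}
ground layer = {0:i, 1:k}
drop-orders for the pieces not yet dropped (sum over which currently-grounded one goes next):
  1 to go: {7} 1  {9} 1
  2 to go: {7,9} 2  {8,9} 1
  3 to go: {6,8,9} 1  {7,8,9} 3
  4 to go: {6,7,8,9} 4
  5 to go: {5,6,7,8,9} 4
  6 to go: {4,5,6,7,8,9} 4
  7 to go: {3,4,5,6,7,8,9} 4
  8 to go: {2,3,4,5,6,7,8,9} 4
  if 0:i drops first: 4 orders
  if 1:k drops first: 4 orders
heap linearizations: 8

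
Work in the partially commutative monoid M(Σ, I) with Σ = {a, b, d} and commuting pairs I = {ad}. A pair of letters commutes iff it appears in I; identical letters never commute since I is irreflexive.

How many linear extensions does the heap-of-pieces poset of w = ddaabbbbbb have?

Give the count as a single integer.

6

drop 0:d onto floor
drop 1:d onto {0:d}
drop 2:a onto floor
drop 3:a onto {2:a}
drop 4:b onto {1:d, 3:a}
drop 5:b onto {4:b}
drop 6:b onto {5:b}
drop 7:b onto {6:b}
drop 8:b onto {7:b}
drop 9:b onto {8:b}
ground layer = {0:d, 2:a}
drop-orders for the pieces not yet dropped (sum over which currently-grounded one goes next):
  1 to go: {9} 1
  2 to go: {8,9} 1
  3 to go: {7,8,9} 1
  4 to go: {6,7,8,9} 1
  5 to go: {5,6,7,8,9} 1
  6 to go: {4,5,6,7,8,9} 1
  7 to go: {1,4,5,6,7,8,9} 1  {3,4,5,6,7,8,9} 1
  8 to go: {0,1,4,5,6,7,8,9} 1  {1,3,4,5,6,7,8,9} 2  {2,3,4,5,6,7,8,9} 1
  if 0:d drops first: 3 orders
  if 2:a drops first: 3 orders
heap linearizations: 6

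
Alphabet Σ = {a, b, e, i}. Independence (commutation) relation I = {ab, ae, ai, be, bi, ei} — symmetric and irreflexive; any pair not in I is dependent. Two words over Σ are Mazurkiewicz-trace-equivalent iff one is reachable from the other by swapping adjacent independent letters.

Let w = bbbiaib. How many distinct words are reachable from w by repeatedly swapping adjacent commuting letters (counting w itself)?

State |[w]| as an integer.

0(b) covers ∅
1(b) covers 0:b
2(b) covers 1:b
3(i) covers ∅
4(a) covers ∅
5(i) covers 3:i
6(b) covers 2:b
floor of heap: 0:b, 3:i, 4:a
completions by unplaced set U, small U first (add the entries for U minus each lowest piece of U):
  |U|=1: {4}:1  {5}:1  {6}:1
  |U|=2: {2,6}:1  {3,5}:1  {4,5}:2  {4,6}:2  {5,6}:2
  |U|=3: {1,2,6}:1  {2,4,6}:3  {2,5,6}:3  {3,4,5}:3  {3,5,6}:3  {4,5,6}:6
  |U|=4: {0,1,2,6}:1  {1,2,4,6}:4  {1,2,5,6}:4  {2,3,5,6}:6  {2,4,5,6}:12  {3,4,5,6}:12
  |U|=5: {0,1,2,4,6}:5  {0,1,2,5,6}:5  {1,2,3,5,6}:10  {1,2,4,5,6}:20  {2,3,4,5,6}:30
  start at 0(b): 60
  start at 3(i): 30
  start at 4(a): 15
sum over floor = 105

105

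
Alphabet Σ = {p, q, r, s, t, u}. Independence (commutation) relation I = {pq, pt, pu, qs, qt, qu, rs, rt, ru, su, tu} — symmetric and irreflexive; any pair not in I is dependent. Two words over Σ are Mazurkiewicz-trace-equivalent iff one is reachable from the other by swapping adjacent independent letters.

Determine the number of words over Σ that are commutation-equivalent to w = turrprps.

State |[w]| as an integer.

48

drop 0:t onto floor
drop 1:u onto floor
drop 2:r onto floor
drop 3:r onto {2:r}
drop 4:p onto {3:r}
drop 5:r onto {4:p}
drop 6:p onto {5:r}
drop 7:s onto {0:t, 6:p}
ground layer = {0:t, 1:u, 2:r}
drop-orders for the pieces not yet dropped (sum over which currently-grounded one goes next):
  1 to go: {1} 1  {7} 1
  2 to go: {0,7} 1  {1,7} 2  {6,7} 1
  3 to go: {0,1,7} 3  {0,6,7} 2  {1,6,7} 3  {5,6,7} 1
  4 to go: {0,1,6,7} 8  {0,5,6,7} 3  {1,5,6,7} 4  {4,5,6,7} 1
  5 to go: {0,1,5,6,7} 15  {0,4,5,6,7} 4  {1,4,5,6,7} 5  {3,4,5,6,7} 1
  6 to go: {0,1,4,5,6,7} 24  {0,3,4,5,6,7} 5  {1,3,4,5,6,7} 6  {2,3,4,5,6,7} 1
  if 0:t drops first: 7 orders
  if 1:u drops first: 6 orders
  if 2:r drops first: 35 orders
heap linearizations: 48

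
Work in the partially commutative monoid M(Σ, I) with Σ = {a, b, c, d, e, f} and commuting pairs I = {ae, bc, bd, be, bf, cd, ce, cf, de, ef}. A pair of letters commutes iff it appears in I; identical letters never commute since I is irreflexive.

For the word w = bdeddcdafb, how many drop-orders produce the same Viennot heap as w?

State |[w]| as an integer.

600

drop 0:b onto floor
drop 1:d onto floor
drop 2:e onto floor
drop 3:d onto {1:d}
drop 4:d onto {3:d}
drop 5:c onto floor
drop 6:d onto {4:d}
drop 7:a onto {0:b, 5:c, 6:d}
drop 8:f onto {7:a}
drop 9:b onto {7:a}
ground layer = {0:b, 1:d, 2:e, 5:c}
drop-orders for the pieces not yet dropped (sum over which currently-grounded one goes next):
  1 to go: {2} 1  {8} 1  {9} 1
  2 to go: {2,8} 2  {2,9} 2  {8,9} 2
  3 to go: {2,8,9} 6  {7,8,9} 2
  4 to go: {0,7,8,9} 2  {2,7,8,9} 8  {5,7,8,9} 2  {6,7,8,9} 2
  5 to go: {0,2,7,8,9} 10  {0,5,7,8,9} 4  {0,6,7,8,9} 4  {2,5,7,8,9} 10  {2,6,7,8,9} 10  {4,6,7,8,9} 2  {5,6,7,8,9} 4
  6 to go: {0,2,5,7,8,9} 24  {0,2,6,7,8,9} 24  {0,4,6,7,8,9} 6  {0,5,6,7,8,9} 12  {2,4,6,7,8,9} 12  {2,5,6,7,8,9} 24  {3,4,6,7,8,9} 2  {4,5,6,7,8,9} 6
  7 to go: {0,2,4,6,7,8,9} 42  {0,2,5,6,7,8,9} 84  {0,3,4,6,7,8,9} 8  {0,4,5,6,7,8,9} 24  {1,3,4,6,7,8,9} 2  {2,3,4,6,7,8,9} 14  {2,4,5,6,7,8,9} 42  {3,4,5,6,7,8,9} 8
  8 to go: {0,1,3,4,6,7,8,9} 10  {0,2,3,4,6,7,8,9} 64  {0,2,4,5,6,7,8,9} 192  {0,3,4,5,6,7,8,9} 40  {1,2,3,4,6,7,8,9} 16  {1,3,4,5,6,7,8,9} 10  {2,3,4,5,6,7,8,9} 64
  if 0:b drops first: 90 orders
  if 1:d drops first: 360 orders
  if 2:e drops first: 60 orders
  if 5:c drops first: 90 orders
heap linearizations: 600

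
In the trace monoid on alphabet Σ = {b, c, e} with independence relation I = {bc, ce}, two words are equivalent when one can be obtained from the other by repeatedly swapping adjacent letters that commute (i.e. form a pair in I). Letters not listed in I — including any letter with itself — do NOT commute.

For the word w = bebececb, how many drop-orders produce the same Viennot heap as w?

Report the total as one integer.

28

#0=b has no predecessor
#1=e depends on [0:b]
#2=b depends on [1:e]
#3=e depends on [2:b]
#4=c has no predecessor
#5=e depends on [3:e]
#6=c depends on [4:c]
#7=b depends on [5:e]
sources: [0:b, 4:c]
N(rest) = Σ N(rest − s) over sources s of rest; N(one piece) = 1:
  size 1 → [6]=1  [7]=1
  size 2 → [4,6]=1  [5,7]=1  [6,7]=2
  size 3 → [3,5,7]=1  [4,6,7]=3  [5,6,7]=3
  size 4 → [2,3,5,7]=1  [3,5,6,7]=4  [4,5,6,7]=6
  size 5 → [1,2,3,5,7]=1  [2,3,5,6,7]=5  [3,4,5,6,7]=10
  size 6 → [0,1,2,3,5,7]=1  [1,2,3,5,6,7]=6  [2,3,4,5,6,7]=15
  first=0(b) contributes 21
  first=4(c) contributes 7
|[w]| = 28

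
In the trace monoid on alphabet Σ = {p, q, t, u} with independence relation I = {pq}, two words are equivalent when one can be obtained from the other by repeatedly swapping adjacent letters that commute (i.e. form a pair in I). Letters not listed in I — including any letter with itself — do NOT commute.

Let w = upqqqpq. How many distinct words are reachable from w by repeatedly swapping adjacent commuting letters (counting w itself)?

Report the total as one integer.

15

0(u) covers ∅
1(p) covers 0:u
2(q) covers 0:u
3(q) covers 2:q
4(q) covers 3:q
5(p) covers 1:p
6(q) covers 4:q
floor of heap: 0:u
completions by unplaced set U, small U first (add the entries for U minus each lowest piece of U):
  |U|=1: {5}:1  {6}:1
  |U|=2: {1,5}:1  {4,6}:1  {5,6}:2
  |U|=3: {1,5,6}:3  {3,4,6}:1  {4,5,6}:3
  |U|=4: {1,4,5,6}:6  {2,3,4,6}:1  {3,4,5,6}:4
  |U|=5: {1,3,4,5,6}:10  {2,3,4,5,6}:5
  start at 0(u): 15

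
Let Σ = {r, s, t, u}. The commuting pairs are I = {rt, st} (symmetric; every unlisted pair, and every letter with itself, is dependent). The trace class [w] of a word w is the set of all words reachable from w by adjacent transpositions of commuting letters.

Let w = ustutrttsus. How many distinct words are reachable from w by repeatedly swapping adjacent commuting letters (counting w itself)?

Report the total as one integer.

drop 0:u onto floor
drop 1:s onto {0:u}
drop 2:t onto {0:u}
drop 3:u onto {1:s, 2:t}
drop 4:t onto {3:u}
drop 5:r onto {3:u}
drop 6:t onto {4:t}
drop 7:t onto {6:t}
drop 8:s onto {5:r}
drop 9:u onto {7:t, 8:s}
drop 10:s onto {9:u}
ground layer = {0:u}
drop-orders for the pieces not yet dropped (sum over which currently-grounded one goes next):
  1 to go: {10} 1
  2 to go: {9,10} 1
  3 to go: {7,9,10} 1  {8,9,10} 1
  4 to go: {5,8,9,10} 1  {6,7,9,10} 1  {7,8,9,10} 2
  5 to go: {4,6,7,9,10} 1  {5,7,8,9,10} 3  {6,7,8,9,10} 3
  6 to go: {4,6,7,8,9,10} 4  {5,6,7,8,9,10} 6
  7 to go: {4,5,6,7,8,9,10} 10
  8 to go: {3,4,5,6,7,8,9,10} 10
  9 to go: {1,3,4,5,6,7,8,9,10} 10  {2,3,4,5,6,7,8,9,10} 10
  if 0:u drops first: 20 orders

20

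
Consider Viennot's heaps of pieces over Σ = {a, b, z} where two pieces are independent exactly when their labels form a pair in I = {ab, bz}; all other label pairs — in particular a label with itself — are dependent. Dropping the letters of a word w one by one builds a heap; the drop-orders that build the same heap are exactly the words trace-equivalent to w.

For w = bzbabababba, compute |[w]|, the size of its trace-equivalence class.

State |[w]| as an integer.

462

piece 0:b — minimal
piece 1:z — minimal
piece 2:b rests on {0:b}
piece 3:a rests on {1:z}
piece 4:b rests on {2:b}
piece 5:a rests on {3:a}
piece 6:b rests on {4:b}
piece 7:a rests on {5:a}
piece 8:b rests on {6:b}
piece 9:b rests on {8:b}
piece 10:a rests on {7:a}
minimal pieces: {0:b, 1:z}
ways to finish when only these pieces remain (= sum over removing one remaining piece with nothing left below it):
  1 left: {9}→1  {10}→1
  2 left: {7,10}→1  {8,9}→1  {9,10}→2
  3 left: {5,7,10}→1  {6,8,9}→1  {7,9,10}→3  {8,9,10}→3
  4 left: {3,5,7,10}→1  {4,6,8,9}→1  {5,7,9,10}→4  {6,8,9,10}→4  {7,8,9,10}→6
  5 left: {1,3,5,7,10}→1  {2,4,6,8,9}→1  {3,5,7,9,10}→5  {4,6,8,9,10}→5  {5,7,8,9,10}→10  {6,7,8,9,10}→10
  6 left: {0,2,4,6,8,9}→1  {1,3,5,7,9,10}→6  {2,4,6,8,9,10}→6  {3,5,7,8,9,10}→15  {4,6,7,8,9,10}→15  {5,6,7,8,9,10}→20
  7 left: {0,2,4,6,8,9,10}→7  {1,3,5,7,8,9,10}→21  {2,4,6,7,8,9,10}→21  {3,5,6,7,8,9,10}→35  {4,5,6,7,8,9,10}→35
  8 left: {0,2,4,6,7,8,9,10}→28  {1,3,5,6,7,8,9,10}→56  {2,4,5,6,7,8,9,10}→56  {3,4,5,6,7,8,9,10}→70
  9 left: {0,2,4,5,6,7,8,9,10}→84  {1,3,4,5,6,7,8,9,10}→126  {2,3,4,5,6,7,8,9,10}→126
  placing 0:b first → 252 extensions
  placing 1:z first → 210 extensions
total linear extensions = 462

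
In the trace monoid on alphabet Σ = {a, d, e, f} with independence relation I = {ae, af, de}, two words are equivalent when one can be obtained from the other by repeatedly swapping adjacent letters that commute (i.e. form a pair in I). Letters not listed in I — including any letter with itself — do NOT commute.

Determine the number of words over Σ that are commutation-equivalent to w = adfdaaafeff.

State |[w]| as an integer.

#0=a has no predecessor
#1=d depends on [0:a]
#2=f depends on [1:d]
#3=d depends on [2:f]
#4=a depends on [3:d]
#5=a depends on [4:a]
#6=a depends on [5:a]
#7=f depends on [3:d]
#8=e depends on [7:f]
#9=f depends on [8:e]
#10=f depends on [9:f]
sources: [0:a]
N(rest) = Σ N(rest − s) over sources s of rest; N(one piece) = 1:
  size 1 → [6]=1  [10]=1
  size 2 → [5,6]=1  [6,10]=2  [9,10]=1
  size 3 → [4,5,6]=1  [5,6,10]=3  [6,9,10]=3  [8,9,10]=1
  size 4 → [4,5,6,10]=4  [5,6,9,10]=6  [6,8,9,10]=4  [7,8,9,10]=1
  size 5 → [4,5,6,9,10]=10  [5,6,8,9,10]=10  [6,7,8,9,10]=5
  size 6 → [4,5,6,8,9,10]=20  [5,6,7,8,9,10]=15
  size 7 → [4,5,6,7,8,9,10]=35
  size 8 → [3,4,5,6,7,8,9,10]=35
  size 9 → [2,3,4,5,6,7,8,9,10]=35
  first=0(a) contributes 35

35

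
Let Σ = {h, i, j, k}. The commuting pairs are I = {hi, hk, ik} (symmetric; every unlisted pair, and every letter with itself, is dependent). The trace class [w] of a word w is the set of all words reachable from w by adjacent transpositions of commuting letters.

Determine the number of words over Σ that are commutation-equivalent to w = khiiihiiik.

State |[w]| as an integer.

drop 0:k onto floor
drop 1:h onto floor
drop 2:i onto floor
drop 3:i onto {2:i}
drop 4:i onto {3:i}
drop 5:h onto {1:h}
drop 6:i onto {4:i}
drop 7:i onto {6:i}
drop 8:i onto {7:i}
drop 9:k onto {0:k}
ground layer = {0:k, 1:h, 2:i}
drop-orders for the pieces not yet dropped (sum over which currently-grounded one goes next):
  1 to go: {5} 1  {8} 1  {9} 1
  2 to go: {0,9} 1  {1,5} 1  {5,8} 2  {5,9} 2  {7,8} 1  {8,9} 2
  3 to go: {0,5,9} 3  {0,8,9} 3  {1,5,8} 3  {1,5,9} 3  {5,7,8} 3  {5,8,9} 6  {6,7,8} 1  {7,8,9} 3
  4 to go: {0,1,5,9} 6  {0,5,8,9} 12  {0,7,8,9} 6  {1,5,7,8} 6  {1,5,8,9} 12  {4,6,7,8} 1  {5,6,7,8} 4  {5,7,8,9} 12  {6,7,8,9} 4
  5 to go: {0,1,5,8,9} 30  {0,5,7,8,9} 30  {0,6,7,8,9} 10  {1,5,6,7,8} 10  {1,5,7,8,9} 30  {3,4,6,7,8} 1  {4,5,6,7,8} 5  {4,6,7,8,9} 5  {5,6,7,8,9} 20
  6 to go: {0,1,5,7,8,9} 90  {0,4,6,7,8,9} 15  {0,5,6,7,8,9} 60  {1,4,5,6,7,8} 15  {1,5,6,7,8,9} 60  {2,3,4,6,7,8} 1  {3,4,5,6,7,8} 6  {3,4,6,7,8,9} 6  {4,5,6,7,8,9} 30
  7 to go: {0,1,5,6,7,8,9} 210  {0,3,4,6,7,8,9} 21  {0,4,5,6,7,8,9} 105  {1,3,4,5,6,7,8} 21  {1,4,5,6,7,8,9} 105  {2,3,4,5,6,7,8} 7  {2,3,4,6,7,8,9} 7  {3,4,5,6,7,8,9} 42
  8 to go: {0,1,4,5,6,7,8,9} 420  {0,2,3,4,6,7,8,9} 28  {0,3,4,5,6,7,8,9} 168  {1,2,3,4,5,6,7,8} 28  {1,3,4,5,6,7,8,9} 168  {2,3,4,5,6,7,8,9} 56
  if 0:k drops first: 252 orders
  if 1:h drops first: 252 orders
  if 2:i drops first: 756 orders
heap linearizations: 1260

1260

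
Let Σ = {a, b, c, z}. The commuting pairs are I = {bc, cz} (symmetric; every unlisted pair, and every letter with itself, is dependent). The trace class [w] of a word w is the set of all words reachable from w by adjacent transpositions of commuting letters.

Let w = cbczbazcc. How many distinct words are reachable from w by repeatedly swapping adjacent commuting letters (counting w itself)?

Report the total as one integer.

30

#0=c has no predecessor
#1=b has no predecessor
#2=c depends on [0:c]
#3=z depends on [1:b]
#4=b depends on [3:z]
#5=a depends on [2:c, 4:b]
#6=z depends on [5:a]
#7=c depends on [5:a]
#8=c depends on [7:c]
sources: [0:c, 1:b]
N(rest) = Σ N(rest − s) over sources s of rest; N(one piece) = 1:
  size 1 → [6]=1  [8]=1
  size 2 → [6,8]=2  [7,8]=1
  size 3 → [6,7,8]=3
  size 4 → [5,6,7,8]=3
  size 5 → [2,5,6,7,8]=3  [4,5,6,7,8]=3
  size 6 → [0,2,5,6,7,8]=3  [2,4,5,6,7,8]=6  [3,4,5,6,7,8]=3
  size 7 → [0,2,4,5,6,7,8]=9  [1,3,4,5,6,7,8]=3  [2,3,4,5,6,7,8]=9
  first=0(c) contributes 12
  first=1(b) contributes 18
|[w]| = 30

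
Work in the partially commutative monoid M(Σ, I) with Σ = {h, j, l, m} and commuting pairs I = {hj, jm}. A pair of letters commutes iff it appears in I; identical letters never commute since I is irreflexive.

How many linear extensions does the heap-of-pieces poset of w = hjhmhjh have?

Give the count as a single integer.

drop 0:h onto floor
drop 1:j onto floor
drop 2:h onto {0:h}
drop 3:m onto {2:h}
drop 4:h onto {3:m}
drop 5:j onto {1:j}
drop 6:h onto {4:h}
ground layer = {0:h, 1:j}
drop-orders for the pieces not yet dropped (sum over which currently-grounded one goes next):
  1 to go: {5} 1  {6} 1
  2 to go: {1,5} 1  {4,6} 1  {5,6} 2
  3 to go: {1,5,6} 3  {3,4,6} 1  {4,5,6} 3
  4 to go: {1,4,5,6} 6  {2,3,4,6} 1  {3,4,5,6} 4
  5 to go: {0,2,3,4,6} 1  {1,3,4,5,6} 10  {2,3,4,5,6} 5
  if 0:h drops first: 15 orders
  if 1:j drops first: 6 orders
heap linearizations: 21

21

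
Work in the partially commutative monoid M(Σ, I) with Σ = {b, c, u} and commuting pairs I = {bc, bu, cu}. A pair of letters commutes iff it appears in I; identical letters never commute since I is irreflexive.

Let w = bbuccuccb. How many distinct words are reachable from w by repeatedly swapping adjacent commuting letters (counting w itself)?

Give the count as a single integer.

1260

piece 0:b — minimal
piece 1:b rests on {0:b}
piece 2:u — minimal
piece 3:c — minimal
piece 4:c rests on {3:c}
piece 5:u rests on {2:u}
piece 6:c rests on {4:c}
piece 7:c rests on {6:c}
piece 8:b rests on {1:b}
minimal pieces: {0:b, 2:u, 3:c}
ways to finish when only these pieces remain (= sum over removing one remaining piece with nothing left below it):
  1 left: {5}→1  {7}→1  {8}→1
  2 left: {1,8}→1  {2,5}→1  {5,7}→2  {5,8}→2  {6,7}→1  {7,8}→2
  3 left: {0,1,8}→1  {1,5,8}→3  {1,7,8}→3  {2,5,7}→3  {2,5,8}→3  {4,6,7}→1  {5,6,7}→3  {5,7,8}→6  {6,7,8}→3
  4 left: {0,1,5,8}→4  {0,1,7,8}→4  {1,2,5,8}→6  {1,5,7,8}→12  {1,6,7,8}→6  {2,5,6,7}→6  {2,5,7,8}→12  {3,4,6,7}→1  {4,5,6,7}→4  {4,6,7,8}→4  {5,6,7,8}→12
  5 left: {0,1,2,5,8}→10  {0,1,5,7,8}→20  {0,1,6,7,8}→10  {1,2,5,7,8}→30  {1,4,6,7,8}→10  {1,5,6,7,8}→30  {2,4,5,6,7}→10  {2,5,6,7,8}→30  {3,4,5,6,7}→5  {3,4,6,7,8}→5  {4,5,6,7,8}→20
  6 left: {0,1,2,5,7,8}→60  {0,1,4,6,7,8}→20  {0,1,5,6,7,8}→60  {1,2,5,6,7,8}→90  {1,3,4,6,7,8}→15  {1,4,5,6,7,8}→60  {2,3,4,5,6,7}→15  {2,4,5,6,7,8}→60  {3,4,5,6,7,8}→30
  7 left: {0,1,2,5,6,7,8}→210  {0,1,3,4,6,7,8}→35  {0,1,4,5,6,7,8}→140  {1,2,4,5,6,7,8}→210  {1,3,4,5,6,7,8}→105  {2,3,4,5,6,7,8}→105
  placing 0:b first → 420 extensions
  placing 2:u first → 280 extensions
  placing 3:c first → 560 extensions
total linear extensions = 1260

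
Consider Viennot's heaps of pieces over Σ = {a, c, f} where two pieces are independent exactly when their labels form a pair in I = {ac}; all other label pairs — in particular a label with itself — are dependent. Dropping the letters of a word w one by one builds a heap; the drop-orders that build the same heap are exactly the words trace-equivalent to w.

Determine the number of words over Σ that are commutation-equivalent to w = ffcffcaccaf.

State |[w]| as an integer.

10

piece 0:f — minimal
piece 1:f rests on {0:f}
piece 2:c rests on {1:f}
piece 3:f rests on {2:c}
piece 4:f rests on {3:f}
piece 5:c rests on {4:f}
piece 6:a rests on {4:f}
piece 7:c rests on {5:c}
piece 8:c rests on {7:c}
piece 9:a rests on {6:a}
piece 10:f rests on {8:c, 9:a}
minimal pieces: {0:f}
ways to finish when only these pieces remain (= sum over removing one remaining piece with nothing left below it):
  1 left: {10}→1
  2 left: {8,10}→1  {9,10}→1
  3 left: {6,9,10}→1  {7,8,10}→1  {8,9,10}→2
  4 left: {5,7,8,10}→1  {6,8,9,10}→3  {7,8,9,10}→3
  5 left: {5,7,8,9,10}→4  {6,7,8,9,10}→6
  6 left: {5,6,7,8,9,10}→10
  7 left: {4,5,6,7,8,9,10}→10
  8 left: {3,4,5,6,7,8,9,10}→10
  9 left: {2,3,4,5,6,7,8,9,10}→10
  placing 0:f first → 10 extensions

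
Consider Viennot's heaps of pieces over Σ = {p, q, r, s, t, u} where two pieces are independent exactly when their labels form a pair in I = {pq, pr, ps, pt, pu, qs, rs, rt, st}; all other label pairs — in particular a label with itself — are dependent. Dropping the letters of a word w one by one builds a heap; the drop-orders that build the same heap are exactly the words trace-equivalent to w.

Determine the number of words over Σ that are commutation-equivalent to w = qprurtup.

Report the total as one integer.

56

drop 0:q onto floor
drop 1:p onto floor
drop 2:r onto {0:q}
drop 3:u onto {2:r}
drop 4:r onto {3:u}
drop 5:t onto {3:u}
drop 6:u onto {4:r, 5:t}
drop 7:p onto {1:p}
ground layer = {0:q, 1:p}
drop-orders for the pieces not yet dropped (sum over which currently-grounded one goes next):
  1 to go: {6} 1  {7} 1
  2 to go: {1,7} 1  {4,6} 1  {5,6} 1  {6,7} 2
  3 to go: {1,6,7} 3  {4,5,6} 2  {4,6,7} 3  {5,6,7} 3
  4 to go: {1,4,6,7} 6  {1,5,6,7} 6  {3,4,5,6} 2  {4,5,6,7} 8
  5 to go: {1,4,5,6,7} 20  {2,3,4,5,6} 2  {3,4,5,6,7} 10
  6 to go: {0,2,3,4,5,6} 2  {1,3,4,5,6,7} 30  {2,3,4,5,6,7} 12
  if 0:q drops first: 42 orders
  if 1:p drops first: 14 orders
heap linearizations: 56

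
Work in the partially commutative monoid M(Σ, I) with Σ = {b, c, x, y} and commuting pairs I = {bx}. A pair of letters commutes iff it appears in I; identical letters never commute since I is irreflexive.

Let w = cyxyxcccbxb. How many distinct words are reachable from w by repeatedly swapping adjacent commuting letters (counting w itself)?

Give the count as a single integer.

3

drop 0:c onto floor
drop 1:y onto {0:c}
drop 2:x onto {1:y}
drop 3:y onto {2:x}
drop 4:x onto {3:y}
drop 5:c onto {4:x}
drop 6:c onto {5:c}
drop 7:c onto {6:c}
drop 8:b onto {7:c}
drop 9:x onto {7:c}
drop 10:b onto {8:b}
ground layer = {0:c}
drop-orders for the pieces not yet dropped (sum over which currently-grounded one goes next):
  1 to go: {9} 1  {10} 1
  2 to go: {8,10} 1  {9,10} 2
  3 to go: {8,9,10} 3
  4 to go: {7,8,9,10} 3
  5 to go: {6,7,8,9,10} 3
  6 to go: {5,6,7,8,9,10} 3
  7 to go: {4,5,6,7,8,9,10} 3
  8 to go: {3,4,5,6,7,8,9,10} 3
  9 to go: {2,3,4,5,6,7,8,9,10} 3
  if 0:c drops first: 3 orders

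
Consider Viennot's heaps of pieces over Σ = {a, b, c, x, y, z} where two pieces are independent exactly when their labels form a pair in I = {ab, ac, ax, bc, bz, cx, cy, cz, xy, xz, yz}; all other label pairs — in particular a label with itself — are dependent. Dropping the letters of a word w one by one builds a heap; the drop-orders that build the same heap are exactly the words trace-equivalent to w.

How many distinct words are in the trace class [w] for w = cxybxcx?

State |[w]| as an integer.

0(c) covers ∅
1(x) covers ∅
2(y) covers ∅
3(b) covers 1:x, 2:y
4(x) covers 3:b
5(c) covers 0:c
6(x) covers 4:x
floor of heap: 0:c, 1:x, 2:y
completions by unplaced set U, small U first (add the entries for U minus each lowest piece of U):
  |U|=1: {5}:1  {6}:1
  |U|=2: {0,5}:1  {4,6}:1  {5,6}:2
  |U|=3: {0,5,6}:3  {3,4,6}:1  {4,5,6}:3
  |U|=4: {0,4,5,6}:6  {1,3,4,6}:1  {2,3,4,6}:1  {3,4,5,6}:4
  |U|=5: {0,3,4,5,6}:10  {1,2,3,4,6}:2  {1,3,4,5,6}:5  {2,3,4,5,6}:5
  start at 0(c): 12
  start at 1(x): 15
  start at 2(y): 15
sum over floor = 42

42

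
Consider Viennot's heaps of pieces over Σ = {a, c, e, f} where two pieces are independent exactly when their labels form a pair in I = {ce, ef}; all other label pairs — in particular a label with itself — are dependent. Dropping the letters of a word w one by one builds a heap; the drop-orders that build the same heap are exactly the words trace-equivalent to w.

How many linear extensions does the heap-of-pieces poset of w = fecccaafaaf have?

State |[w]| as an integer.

5

#0=f has no predecessor
#1=e has no predecessor
#2=c depends on [0:f]
#3=c depends on [2:c]
#4=c depends on [3:c]
#5=a depends on [1:e, 4:c]
#6=a depends on [5:a]
#7=f depends on [6:a]
#8=a depends on [7:f]
#9=a depends on [8:a]
#10=f depends on [9:a]
sources: [0:f, 1:e]
N(rest) = Σ N(rest − s) over sources s of rest; N(one piece) = 1:
  size 1 → [10]=1
  size 2 → [9,10]=1
  size 3 → [8,9,10]=1
  size 4 → [7,8,9,10]=1
  size 5 → [6,7,8,9,10]=1
  size 6 → [5,6,7,8,9,10]=1
  size 7 → [1,5,6,7,8,9,10]=1  [4,5,6,7,8,9,10]=1
  size 8 → [1,4,5,6,7,8,9,10]=2  [3,4,5,6,7,8,9,10]=1
  size 9 → [1,3,4,5,6,7,8,9,10]=3  [2,3,4,5,6,7,8,9,10]=1
  first=0(f) contributes 4
  first=1(e) contributes 1
|[w]| = 5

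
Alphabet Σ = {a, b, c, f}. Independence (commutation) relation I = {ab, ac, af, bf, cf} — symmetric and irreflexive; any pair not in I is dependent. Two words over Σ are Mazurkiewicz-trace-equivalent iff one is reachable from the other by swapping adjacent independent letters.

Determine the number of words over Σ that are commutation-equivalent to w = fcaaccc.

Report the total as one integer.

105

#0=f has no predecessor
#1=c has no predecessor
#2=a has no predecessor
#3=a depends on [2:a]
#4=c depends on [1:c]
#5=c depends on [4:c]
#6=c depends on [5:c]
sources: [0:f, 1:c, 2:a]
N(rest) = Σ N(rest − s) over sources s of rest; N(one piece) = 1:
  size 1 → [0]=1  [3]=1  [6]=1
  size 2 → [0,3]=2  [0,6]=2  [2,3]=1  [3,6]=2  [5,6]=1
  size 3 → [0,2,3]=3  [0,3,6]=6  [0,5,6]=3  [2,3,6]=3  [3,5,6]=3  [4,5,6]=1
  size 4 → [0,2,3,6]=12  [0,3,5,6]=12  [0,4,5,6]=4  [1,4,5,6]=1  [2,3,5,6]=6  [3,4,5,6]=4
  size 5 → [0,1,4,5,6]=5  [0,2,3,5,6]=30  [0,3,4,5,6]=20  [1,3,4,5,6]=5  [2,3,4,5,6]=10
  first=0(f) contributes 15
  first=1(c) contributes 60
  first=2(a) contributes 30
|[w]| = 105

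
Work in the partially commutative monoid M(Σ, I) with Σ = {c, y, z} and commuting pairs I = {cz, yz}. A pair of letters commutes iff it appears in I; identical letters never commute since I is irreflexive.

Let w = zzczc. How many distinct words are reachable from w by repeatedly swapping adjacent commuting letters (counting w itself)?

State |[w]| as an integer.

10

piece 0:z — minimal
piece 1:z rests on {0:z}
piece 2:c — minimal
piece 3:z rests on {1:z}
piece 4:c rests on {2:c}
minimal pieces: {0:z, 2:c}
ways to finish when only these pieces remain (= sum over removing one remaining piece with nothing left below it):
  1 left: {3}→1  {4}→1
  2 left: {1,3}→1  {2,4}→1  {3,4}→2
  3 left: {0,1,3}→1  {1,3,4}→3  {2,3,4}→3
  placing 0:z first → 6 extensions
  placing 2:c first → 4 extensions
total linear extensions = 10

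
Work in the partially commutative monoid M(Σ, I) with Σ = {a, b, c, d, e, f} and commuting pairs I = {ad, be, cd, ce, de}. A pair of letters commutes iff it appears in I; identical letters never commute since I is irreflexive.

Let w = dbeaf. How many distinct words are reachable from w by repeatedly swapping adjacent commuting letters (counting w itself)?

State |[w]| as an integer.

0(d) covers ∅
1(b) covers 0:d
2(e) covers ∅
3(a) covers 1:b, 2:e
4(f) covers 3:a
floor of heap: 0:d, 2:e
completions by unplaced set U, small U first (add the entries for U minus each lowest piece of U):
  |U|=1: {4}:1
  |U|=2: {3,4}:1
  |U|=3: {1,3,4}:1  {2,3,4}:1
  start at 0(d): 2
  start at 2(e): 1
sum over floor = 3

3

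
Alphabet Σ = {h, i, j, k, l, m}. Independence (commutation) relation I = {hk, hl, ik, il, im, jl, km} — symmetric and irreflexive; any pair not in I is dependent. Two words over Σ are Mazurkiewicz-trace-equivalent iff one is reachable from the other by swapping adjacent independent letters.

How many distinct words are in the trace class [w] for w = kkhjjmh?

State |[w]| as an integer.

3

0(k) covers ∅
1(k) covers 0:k
2(h) covers ∅
3(j) covers 1:k, 2:h
4(j) covers 3:j
5(m) covers 4:j
6(h) covers 5:m
floor of heap: 0:k, 2:h
completions by unplaced set U, small U first (add the entries for U minus each lowest piece of U):
  |U|=1: {6}:1
  |U|=2: {5,6}:1
  |U|=3: {4,5,6}:1
  |U|=4: {3,4,5,6}:1
  |U|=5: {1,3,4,5,6}:1  {2,3,4,5,6}:1
  start at 0(k): 2
  start at 2(h): 1
sum over floor = 3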